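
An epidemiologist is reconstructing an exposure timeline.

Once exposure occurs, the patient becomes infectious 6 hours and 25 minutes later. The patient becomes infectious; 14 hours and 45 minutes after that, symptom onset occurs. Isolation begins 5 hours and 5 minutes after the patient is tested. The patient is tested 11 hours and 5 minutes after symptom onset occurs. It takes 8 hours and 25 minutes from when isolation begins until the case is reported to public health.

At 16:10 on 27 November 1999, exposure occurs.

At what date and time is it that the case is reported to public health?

13:55 on 29 November 1999

Exposure occurs: 16:10 Nov 27, 1999.
The patient becomes infectious: 16:10 Nov 27, 1999 + 6h25m = 22:35 Nov 27, 1999.
Symptom onset occurs: 22:35 Nov 27, 1999 + 14h45m = 13:20 Nov 28, 1999.
The patient is tested: 13:20 Nov 28, 1999 + 11h05m = 00:25 Nov 29, 1999.
Isolation begins: 00:25 Nov 29, 1999 + 5h05m = 05:30 Nov 29, 1999.
The case is reported to public health: 05:30 Nov 29, 1999 + 8h25m = 13:55 Nov 29, 1999.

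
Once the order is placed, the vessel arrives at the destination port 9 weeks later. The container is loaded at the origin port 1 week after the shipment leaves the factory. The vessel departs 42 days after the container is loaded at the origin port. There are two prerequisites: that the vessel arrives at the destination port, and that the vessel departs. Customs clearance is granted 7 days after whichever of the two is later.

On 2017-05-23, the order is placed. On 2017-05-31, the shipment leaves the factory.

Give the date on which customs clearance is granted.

The order is placed: May 23, 2017.
The vessel arrives at the destination port: May 23, 2017 + 9 weeks = Jul 25, 2017.
The shipment leaves the factory: May 31, 2017.
The container is loaded at the origin port: May 31, 2017 + 1 week = Jun 7, 2017.
The vessel departs: Jun 7, 2017 + 42 days = Jul 19, 2017.
Both prerequisites met — the vessel arrives at the destination port (Jul 25, 2017), the vessel departs (Jul 19, 2017); the later is Jul 25, 2017.
Customs clearance is granted: Jul 25, 2017 + 7 days = Aug 1, 2017.

2017-08-01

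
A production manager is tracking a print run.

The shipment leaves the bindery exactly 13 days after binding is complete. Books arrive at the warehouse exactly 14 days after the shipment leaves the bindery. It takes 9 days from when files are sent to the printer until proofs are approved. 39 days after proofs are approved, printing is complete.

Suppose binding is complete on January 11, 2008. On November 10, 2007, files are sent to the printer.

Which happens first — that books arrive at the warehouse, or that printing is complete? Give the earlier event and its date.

Printing is complete — December 28, 2007

Binding is complete: Jan 11, 2008.
The shipment leaves the bindery: Jan 11, 2008 + 13 days = Jan 24, 2008.
Books arrive at the warehouse: Jan 24, 2008 + 14 days = Feb 7, 2008.
Files are sent to the printer: Nov 10, 2007.
Proofs are approved: Nov 10, 2007 + 9 days = Nov 19, 2007.
Printing is complete: Nov 19, 2007 + 39 days = Dec 28, 2007.
Comparing: books arrive at the warehouse on Feb 7, 2008 vs printing is complete on Dec 28, 2007. Earlier: printing is complete.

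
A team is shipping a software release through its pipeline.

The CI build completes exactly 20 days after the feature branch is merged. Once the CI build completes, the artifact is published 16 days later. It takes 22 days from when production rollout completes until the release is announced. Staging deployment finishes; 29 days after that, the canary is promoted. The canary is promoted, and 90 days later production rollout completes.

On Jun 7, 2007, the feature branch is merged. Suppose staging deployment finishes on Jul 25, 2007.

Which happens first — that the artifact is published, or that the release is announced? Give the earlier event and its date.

The feature branch is merged: Jun 7, 2007.
The CI build completes: Jun 7, 2007 + 20 days = Jun 27, 2007.
The artifact is published: Jun 27, 2007 + 16 days = Jul 13, 2007.
Staging deployment finishes: Jul 25, 2007.
The canary is promoted: Jul 25, 2007 + 29 days = Aug 23, 2007.
Production rollout completes: Aug 23, 2007 + 90 days = Nov 21, 2007.
The release is announced: Nov 21, 2007 + 22 days = Dec 13, 2007.
Comparing: the artifact is published on Jul 13, 2007 vs the release is announced on Dec 13, 2007. Earlier: the artifact is published.

The artifact is published — Jul 13, 2007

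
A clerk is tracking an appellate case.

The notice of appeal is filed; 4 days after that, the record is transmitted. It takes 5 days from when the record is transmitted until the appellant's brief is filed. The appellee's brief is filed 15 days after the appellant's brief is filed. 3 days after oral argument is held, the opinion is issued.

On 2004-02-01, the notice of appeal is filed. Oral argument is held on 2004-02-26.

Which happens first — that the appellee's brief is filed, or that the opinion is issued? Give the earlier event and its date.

The appellee's brief is filed — 2004-02-25

The notice of appeal is filed: Feb 1, 2004.
The record is transmitted: Feb 1, 2004 + 4 days = Feb 5, 2004.
The appellant's brief is filed: Feb 5, 2004 + 5 days = Feb 10, 2004.
The appellee's brief is filed: Feb 10, 2004 + 15 days = Feb 25, 2004.
Oral argument is held: Feb 26, 2004.
The opinion is issued: Feb 26, 2004 + 3 days = Feb 29, 2004.
Comparing: the appellee's brief is filed on Feb 25, 2004 vs the opinion is issued on Feb 29, 2004. Earlier: the appellee's brief is filed.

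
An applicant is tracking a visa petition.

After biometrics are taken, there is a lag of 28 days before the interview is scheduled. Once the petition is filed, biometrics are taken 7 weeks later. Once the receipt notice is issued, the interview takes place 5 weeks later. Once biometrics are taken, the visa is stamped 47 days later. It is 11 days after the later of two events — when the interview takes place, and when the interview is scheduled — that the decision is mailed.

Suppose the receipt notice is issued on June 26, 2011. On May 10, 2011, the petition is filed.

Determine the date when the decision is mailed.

August 11, 2011

The receipt notice is issued: Jun 26, 2011.
The interview takes place: Jun 26, 2011 + 5 weeks = Jul 31, 2011.
The petition is filed: May 10, 2011.
Biometrics are taken: May 10, 2011 + 7 weeks = Jun 28, 2011.
The interview is scheduled: Jun 28, 2011 + 28 days = Jul 26, 2011.
Both prerequisites met — the interview takes place (Jul 31, 2011), the interview is scheduled (Jul 26, 2011); the later is Jul 31, 2011.
The decision is mailed: Jul 31, 2011 + 11 days = Aug 11, 2011.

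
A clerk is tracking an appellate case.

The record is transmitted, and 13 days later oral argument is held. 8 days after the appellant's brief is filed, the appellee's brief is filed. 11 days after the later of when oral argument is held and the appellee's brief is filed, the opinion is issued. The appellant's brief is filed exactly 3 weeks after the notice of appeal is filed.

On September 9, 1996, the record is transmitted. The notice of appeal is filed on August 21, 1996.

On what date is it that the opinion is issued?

October 3, 1996

The record is transmitted: Sep 9, 1996.
Oral argument is held: Sep 9, 1996 + 13 days = Sep 22, 1996.
The notice of appeal is filed: Aug 21, 1996.
The appellant's brief is filed: Aug 21, 1996 + 3 weeks = Sep 11, 1996.
The appellee's brief is filed: Sep 11, 1996 + 8 days = Sep 19, 1996.
Both prerequisites met — oral argument is held (Sep 22, 1996), the appellee's brief is filed (Sep 19, 1996); the later is Sep 22, 1996.
The opinion is issued: Sep 22, 1996 + 11 days = Oct 3, 1996.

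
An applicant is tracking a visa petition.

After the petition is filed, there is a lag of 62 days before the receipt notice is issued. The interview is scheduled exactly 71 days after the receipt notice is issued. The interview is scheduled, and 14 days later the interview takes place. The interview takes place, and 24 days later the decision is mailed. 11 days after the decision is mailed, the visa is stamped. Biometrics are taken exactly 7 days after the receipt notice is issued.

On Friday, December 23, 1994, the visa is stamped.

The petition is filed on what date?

The visa is stamped: Dec 23, 1994.
The decision is mailed: Dec 23, 1994 − 11 days = Dec 12, 1994.
The interview takes place: Dec 12, 1994 − 24 days = Nov 18, 1994.
The interview is scheduled: Nov 18, 1994 − 14 days = Nov 4, 1994.
The receipt notice is issued: Nov 4, 1994 − 71 days = Aug 25, 1994.
The petition is filed: Aug 25, 1994 − 62 days = Jun 24, 1994.

Friday, June 24, 1994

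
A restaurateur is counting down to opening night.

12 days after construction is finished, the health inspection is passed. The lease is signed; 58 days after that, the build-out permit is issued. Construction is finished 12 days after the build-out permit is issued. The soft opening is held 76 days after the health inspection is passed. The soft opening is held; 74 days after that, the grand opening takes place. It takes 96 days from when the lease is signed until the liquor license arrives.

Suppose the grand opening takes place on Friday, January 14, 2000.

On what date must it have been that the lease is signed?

The grand opening takes place: Jan 14, 2000.
The soft opening is held: Jan 14, 2000 − 74 days = Nov 1, 1999.
The health inspection is passed: Nov 1, 1999 − 76 days = Aug 17, 1999.
Construction is finished: Aug 17, 1999 − 12 days = Aug 5, 1999.
The build-out permit is issued: Aug 5, 1999 − 12 days = Jul 24, 1999.
The lease is signed: Jul 24, 1999 − 58 days = May 27, 1999.

Thursday, May 27, 1999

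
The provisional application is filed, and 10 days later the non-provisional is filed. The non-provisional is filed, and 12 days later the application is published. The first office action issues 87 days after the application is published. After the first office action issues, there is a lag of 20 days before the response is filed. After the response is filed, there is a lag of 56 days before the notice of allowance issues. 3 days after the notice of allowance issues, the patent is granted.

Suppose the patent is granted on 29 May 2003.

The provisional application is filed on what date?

The patent is granted: May 29, 2003.
The notice of allowance issues: May 29, 2003 − 3 days = May 26, 2003.
The response is filed: May 26, 2003 − 56 days = Mar 31, 2003.
The first office action issues: Mar 31, 2003 − 20 days = Mar 11, 2003.
The application is published: Mar 11, 2003 − 87 days = Dec 14, 2002.
The non-provisional is filed: Dec 14, 2002 − 12 days = Dec 2, 2002.
The provisional application is filed: Dec 2, 2002 − 10 days = Nov 22, 2002.

22 November 2002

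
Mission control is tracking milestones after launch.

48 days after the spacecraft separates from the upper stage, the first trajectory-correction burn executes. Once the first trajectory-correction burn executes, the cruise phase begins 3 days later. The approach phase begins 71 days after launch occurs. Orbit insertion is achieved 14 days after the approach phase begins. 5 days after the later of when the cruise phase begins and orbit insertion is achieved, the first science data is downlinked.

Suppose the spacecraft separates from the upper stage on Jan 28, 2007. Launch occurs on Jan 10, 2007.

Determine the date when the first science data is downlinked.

The spacecraft separates from the upper stage: Jan 28, 2007.
The first trajectory-correction burn executes: Jan 28, 2007 + 48 days = Mar 17, 2007.
The cruise phase begins: Mar 17, 2007 + 3 days = Mar 20, 2007.
Launch occurs: Jan 10, 2007.
The approach phase begins: Jan 10, 2007 + 71 days = Mar 22, 2007.
Orbit insertion is achieved: Mar 22, 2007 + 14 days = Apr 5, 2007.
Both prerequisites met — the cruise phase begins (Mar 20, 2007), orbit insertion is achieved (Apr 5, 2007); the later is Apr 5, 2007.
The first science data is downlinked: Apr 5, 2007 + 5 days = Apr 10, 2007.

Apr 10, 2007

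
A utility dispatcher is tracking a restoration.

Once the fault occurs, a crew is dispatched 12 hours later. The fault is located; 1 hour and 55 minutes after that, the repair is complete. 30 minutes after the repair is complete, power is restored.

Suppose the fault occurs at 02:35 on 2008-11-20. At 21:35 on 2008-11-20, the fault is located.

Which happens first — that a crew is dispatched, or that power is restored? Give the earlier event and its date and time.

A crew is dispatched — 14:35 on 2008-11-20

The fault occurs: 02:35 Nov 20, 2008.
A crew is dispatched: 02:35 Nov 20, 2008 + 12h = 14:35 Nov 20, 2008.
The fault is located: 21:35 Nov 20, 2008.
The repair is complete: 21:35 Nov 20, 2008 + 1h55m = 23:30 Nov 20, 2008.
Power is restored: 23:30 Nov 20, 2008 + 30m = 00:00 Nov 21, 2008.
Comparing: a crew is dispatched at 14:35 Nov 20, 2008 vs power is restored at 00:00 Nov 21, 2008. Earlier: a crew is dispatched.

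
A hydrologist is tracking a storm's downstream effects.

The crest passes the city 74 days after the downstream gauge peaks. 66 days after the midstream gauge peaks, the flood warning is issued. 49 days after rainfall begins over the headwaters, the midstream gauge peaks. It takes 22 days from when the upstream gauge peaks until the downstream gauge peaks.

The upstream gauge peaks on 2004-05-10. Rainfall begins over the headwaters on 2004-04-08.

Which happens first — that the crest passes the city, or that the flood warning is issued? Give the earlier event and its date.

The flood warning is issued — 2004-08-01

The upstream gauge peaks: May 10, 2004.
The downstream gauge peaks: May 10, 2004 + 22 days = Jun 1, 2004.
The crest passes the city: Jun 1, 2004 + 74 days = Aug 14, 2004.
Rainfall begins over the headwaters: Apr 8, 2004.
The midstream gauge peaks: Apr 8, 2004 + 49 days = May 27, 2004.
The flood warning is issued: May 27, 2004 + 66 days = Aug 1, 2004.
Comparing: the crest passes the city on Aug 14, 2004 vs the flood warning is issued on Aug 1, 2004. Earlier: the flood warning is issued.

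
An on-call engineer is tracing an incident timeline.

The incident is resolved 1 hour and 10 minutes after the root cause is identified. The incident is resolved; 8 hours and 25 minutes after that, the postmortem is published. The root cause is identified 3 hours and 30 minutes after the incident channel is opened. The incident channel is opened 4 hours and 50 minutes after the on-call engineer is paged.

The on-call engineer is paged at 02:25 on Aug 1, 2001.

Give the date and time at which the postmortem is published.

The on-call engineer is paged: 02:25 Aug 1, 2001.
The incident channel is opened: 02:25 Aug 1, 2001 + 4h50m = 07:15 Aug 1, 2001.
The root cause is identified: 07:15 Aug 1, 2001 + 3h30m = 10:45 Aug 1, 2001.
The incident is resolved: 10:45 Aug 1, 2001 + 1h10m = 11:55 Aug 1, 2001.
The postmortem is published: 11:55 Aug 1, 2001 + 8h25m = 20:20 Aug 1, 2001.

20:20 on Aug 1, 2001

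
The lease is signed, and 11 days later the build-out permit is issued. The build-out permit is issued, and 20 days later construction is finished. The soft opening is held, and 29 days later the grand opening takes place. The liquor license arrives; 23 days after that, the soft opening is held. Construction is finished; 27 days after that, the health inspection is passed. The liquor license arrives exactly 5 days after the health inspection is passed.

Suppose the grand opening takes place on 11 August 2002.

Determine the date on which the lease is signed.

18 April 2002

The grand opening takes place: Aug 11, 2002.
The soft opening is held: Aug 11, 2002 − 29 days = Jul 13, 2002.
The liquor license arrives: Jul 13, 2002 − 23 days = Jun 20, 2002.
The health inspection is passed: Jun 20, 2002 − 5 days = Jun 15, 2002.
Construction is finished: Jun 15, 2002 − 27 days = May 19, 2002.
The build-out permit is issued: May 19, 2002 − 20 days = Apr 29, 2002.
The lease is signed: Apr 29, 2002 − 11 days = Apr 18, 2002.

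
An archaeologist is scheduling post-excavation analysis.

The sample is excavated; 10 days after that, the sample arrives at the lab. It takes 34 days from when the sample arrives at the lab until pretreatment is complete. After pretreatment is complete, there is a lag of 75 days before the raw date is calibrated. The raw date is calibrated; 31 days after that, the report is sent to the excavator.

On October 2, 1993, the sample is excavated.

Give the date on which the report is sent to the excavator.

March 1, 1994

The sample is excavated: Oct 2, 1993.
The sample arrives at the lab: Oct 2, 1993 + 10 days = Oct 12, 1993.
Pretreatment is complete: Oct 12, 1993 + 34 days = Nov 15, 1993.
The raw date is calibrated: Nov 15, 1993 + 75 days = Jan 29, 1994.
The report is sent to the excavator: Jan 29, 1994 + 31 days = Mar 1, 1994.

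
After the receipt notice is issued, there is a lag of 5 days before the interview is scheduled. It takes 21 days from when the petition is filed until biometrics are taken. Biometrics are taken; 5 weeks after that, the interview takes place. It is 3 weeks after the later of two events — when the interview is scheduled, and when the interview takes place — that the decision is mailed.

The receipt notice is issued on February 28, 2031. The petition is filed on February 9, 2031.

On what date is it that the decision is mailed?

The receipt notice is issued: Feb 28, 2031.
The interview is scheduled: Feb 28, 2031 + 5 days = Mar 5, 2031.
The petition is filed: Feb 9, 2031.
Biometrics are taken: Feb 9, 2031 + 21 days = Mar 2, 2031.
The interview takes place: Mar 2, 2031 + 5 weeks = Apr 6, 2031.
Both prerequisites met — the interview is scheduled (Mar 5, 2031), the interview takes place (Apr 6, 2031); the later is Apr 6, 2031.
The decision is mailed: Apr 6, 2031 + 3 weeks = Apr 27, 2031.

April 27, 2031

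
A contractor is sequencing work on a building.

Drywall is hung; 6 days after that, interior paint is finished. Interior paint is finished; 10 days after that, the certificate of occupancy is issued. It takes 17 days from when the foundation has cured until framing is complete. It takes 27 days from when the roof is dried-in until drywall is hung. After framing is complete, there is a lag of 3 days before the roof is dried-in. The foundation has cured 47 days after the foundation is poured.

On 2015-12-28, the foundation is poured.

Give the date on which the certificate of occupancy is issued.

The foundation is poured: Dec 28, 2015.
The foundation has cured: Dec 28, 2015 + 47 days = Feb 13, 2016.
Framing is complete: Feb 13, 2016 + 17 days = Mar 1, 2016.
The roof is dried-in: Mar 1, 2016 + 3 days = Mar 4, 2016.
Drywall is hung: Mar 4, 2016 + 27 days = Mar 31, 2016.
Interior paint is finished: Mar 31, 2016 + 6 days = Apr 6, 2016.
The certificate of occupancy is issued: Apr 6, 2016 + 10 days = Apr 16, 2016.

2016-04-16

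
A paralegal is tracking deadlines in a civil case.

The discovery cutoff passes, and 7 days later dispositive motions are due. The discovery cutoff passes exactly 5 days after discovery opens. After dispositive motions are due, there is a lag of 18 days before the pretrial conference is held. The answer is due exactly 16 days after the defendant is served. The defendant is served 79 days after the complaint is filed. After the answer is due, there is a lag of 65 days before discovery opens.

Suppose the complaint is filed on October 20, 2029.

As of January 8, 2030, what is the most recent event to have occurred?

The complaint is filed: Oct 20, 2029.
The defendant is served: Oct 20, 2029 + 79 days = Jan 7, 2030.
The answer is due: Jan 7, 2030 + 16 days = Jan 23, 2030.
Discovery opens: Jan 23, 2030 + 65 days = Mar 29, 2030.
The discovery cutoff passes: Mar 29, 2030 + 5 days = Apr 3, 2030.
Dispositive motions are due: Apr 3, 2030 + 7 days = Apr 10, 2030.
The pretrial conference is held: Apr 10, 2030 + 18 days = Apr 28, 2030.
Jan 8, 2030 falls between when the defendant is served (Jan 7, 2030) and when the answer is due (Jan 23, 2030).

The defendant is served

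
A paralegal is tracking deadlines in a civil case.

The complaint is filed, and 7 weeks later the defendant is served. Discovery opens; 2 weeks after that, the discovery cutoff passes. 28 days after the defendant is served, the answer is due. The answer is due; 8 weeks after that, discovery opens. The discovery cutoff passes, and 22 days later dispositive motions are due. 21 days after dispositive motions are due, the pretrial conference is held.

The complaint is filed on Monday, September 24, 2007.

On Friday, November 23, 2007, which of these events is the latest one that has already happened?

The complaint is filed: Sep 24, 2007.
The defendant is served: Sep 24, 2007 + 7 weeks = Nov 12, 2007.
The answer is due: Nov 12, 2007 + 28 days = Dec 10, 2007.
Discovery opens: Dec 10, 2007 + 8 weeks = Feb 4, 2008.
The discovery cutoff passes: Feb 4, 2008 + 2 weeks = Feb 18, 2008.
Dispositive motions are due: Feb 18, 2008 + 22 days = Mar 11, 2008.
The pretrial conference is held: Mar 11, 2008 + 21 days = Apr 1, 2008.
Nov 23, 2007 falls between when the defendant is served (Nov 12, 2007) and when the answer is due (Dec 10, 2007).

The defendant is served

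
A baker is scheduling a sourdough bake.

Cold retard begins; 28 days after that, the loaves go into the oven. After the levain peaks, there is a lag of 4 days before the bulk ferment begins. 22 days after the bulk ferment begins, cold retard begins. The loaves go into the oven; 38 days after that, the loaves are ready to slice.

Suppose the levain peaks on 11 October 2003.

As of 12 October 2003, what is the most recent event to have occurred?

The levain peaks

The levain peaks: Oct 11, 2003.
The bulk ferment begins: Oct 11, 2003 + 4 days = Oct 15, 2003.
Cold retard begins: Oct 15, 2003 + 22 days = Nov 6, 2003.
The loaves go into the oven: Nov 6, 2003 + 28 days = Dec 4, 2003.
The loaves are ready to slice: Dec 4, 2003 + 38 days = Jan 11, 2004.
Oct 12, 2003 falls between when the levain peaks (Oct 11, 2003) and when the bulk ferment begins (Oct 15, 2003).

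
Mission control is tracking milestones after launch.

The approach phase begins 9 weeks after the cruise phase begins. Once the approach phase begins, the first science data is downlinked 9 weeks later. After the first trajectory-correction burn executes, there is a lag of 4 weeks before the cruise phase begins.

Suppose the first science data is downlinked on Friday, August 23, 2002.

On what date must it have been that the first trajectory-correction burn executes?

The first science data is downlinked: Aug 23, 2002.
The approach phase begins: Aug 23, 2002 − 9 weeks = Jun 21, 2002.
The cruise phase begins: Jun 21, 2002 − 9 weeks = Apr 19, 2002.
The first trajectory-correction burn executes: Apr 19, 2002 − 4 weeks = Mar 22, 2002.

Friday, March 22, 2002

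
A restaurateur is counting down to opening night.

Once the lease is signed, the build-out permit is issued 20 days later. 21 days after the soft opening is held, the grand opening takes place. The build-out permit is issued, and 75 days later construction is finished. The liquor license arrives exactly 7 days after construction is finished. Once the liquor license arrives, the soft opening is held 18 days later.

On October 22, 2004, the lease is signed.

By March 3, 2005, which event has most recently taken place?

The lease is signed: Oct 22, 2004.
The build-out permit is issued: Oct 22, 2004 + 20 days = Nov 11, 2004.
Construction is finished: Nov 11, 2004 + 75 days = Jan 25, 2005.
The liquor license arrives: Jan 25, 2005 + 7 days = Feb 1, 2005.
The soft opening is held: Feb 1, 2005 + 18 days = Feb 19, 2005.
The grand opening takes place: Feb 19, 2005 + 21 days = Mar 12, 2005.
Mar 3, 2005 falls between when the soft opening is held (Feb 19, 2005) and when the grand opening takes place (Mar 12, 2005).

The soft opening is held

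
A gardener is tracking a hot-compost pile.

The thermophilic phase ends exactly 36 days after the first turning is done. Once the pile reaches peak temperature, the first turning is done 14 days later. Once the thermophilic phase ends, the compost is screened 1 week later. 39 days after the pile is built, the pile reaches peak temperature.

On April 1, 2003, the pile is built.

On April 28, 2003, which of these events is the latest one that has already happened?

The pile is built

The pile is built: Apr 1, 2003.
The pile reaches peak temperature: Apr 1, 2003 + 39 days = May 10, 2003.
The first turning is done: May 10, 2003 + 14 days = May 24, 2003.
The thermophilic phase ends: May 24, 2003 + 36 days = Jun 29, 2003.
The compost is screened: Jun 29, 2003 + 1 week = Jul 6, 2003.
Apr 28, 2003 falls between when the pile is built (Apr 1, 2003) and when the pile reaches peak temperature (May 10, 2003).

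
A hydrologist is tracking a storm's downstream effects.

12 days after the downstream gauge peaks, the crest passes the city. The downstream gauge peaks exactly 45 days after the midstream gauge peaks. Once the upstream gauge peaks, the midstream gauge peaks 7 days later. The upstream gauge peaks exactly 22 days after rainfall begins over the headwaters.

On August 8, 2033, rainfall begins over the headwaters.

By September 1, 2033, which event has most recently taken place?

Rainfall begins over the headwaters: Aug 8, 2033.
The upstream gauge peaks: Aug 8, 2033 + 22 days = Aug 30, 2033.
The midstream gauge peaks: Aug 30, 2033 + 7 days = Sep 6, 2033.
The downstream gauge peaks: Sep 6, 2033 + 45 days = Oct 21, 2033.
The crest passes the city: Oct 21, 2033 + 12 days = Nov 2, 2033.
Sep 1, 2033 falls between when the upstream gauge peaks (Aug 30, 2033) and when the midstream gauge peaks (Sep 6, 2033).

The upstream gauge peaks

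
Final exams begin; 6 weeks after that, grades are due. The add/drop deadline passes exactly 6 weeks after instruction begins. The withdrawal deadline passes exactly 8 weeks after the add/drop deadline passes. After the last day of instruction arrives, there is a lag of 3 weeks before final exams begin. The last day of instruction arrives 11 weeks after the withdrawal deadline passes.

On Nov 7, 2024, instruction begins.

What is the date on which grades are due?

Jul 3, 2025

Instruction begins: Nov 7, 2024.
The add/drop deadline passes: Nov 7, 2024 + 6 weeks = Dec 19, 2024.
The withdrawal deadline passes: Dec 19, 2024 + 8 weeks = Feb 13, 2025.
The last day of instruction arrives: Feb 13, 2025 + 11 weeks = May 1, 2025.
Final exams begin: May 1, 2025 + 3 weeks = May 22, 2025.
Grades are due: May 22, 2025 + 6 weeks = Jul 3, 2025.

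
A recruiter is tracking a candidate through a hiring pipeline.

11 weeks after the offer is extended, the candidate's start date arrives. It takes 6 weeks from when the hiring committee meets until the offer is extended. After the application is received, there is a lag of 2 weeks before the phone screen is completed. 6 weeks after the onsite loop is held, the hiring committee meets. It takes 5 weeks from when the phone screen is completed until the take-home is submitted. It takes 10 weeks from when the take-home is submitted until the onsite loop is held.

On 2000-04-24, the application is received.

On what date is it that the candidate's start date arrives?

2001-01-29

The application is received: Apr 24, 2000.
The phone screen is completed: Apr 24, 2000 + 2 weeks = May 8, 2000.
The take-home is submitted: May 8, 2000 + 5 weeks = Jun 12, 2000.
The onsite loop is held: Jun 12, 2000 + 10 weeks = Aug 21, 2000.
The hiring committee meets: Aug 21, 2000 + 6 weeks = Oct 2, 2000.
The offer is extended: Oct 2, 2000 + 6 weeks = Nov 13, 2000.
The candidate's start date arrives: Nov 13, 2000 + 11 weeks = Jan 29, 2001.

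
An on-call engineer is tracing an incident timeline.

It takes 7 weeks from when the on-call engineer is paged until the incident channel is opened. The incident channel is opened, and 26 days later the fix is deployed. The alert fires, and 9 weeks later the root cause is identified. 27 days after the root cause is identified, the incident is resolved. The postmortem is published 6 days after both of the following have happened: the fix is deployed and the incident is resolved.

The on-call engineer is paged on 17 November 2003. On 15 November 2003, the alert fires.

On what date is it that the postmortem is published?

19 February 2004

The on-call engineer is paged: Nov 17, 2003.
The incident channel is opened: Nov 17, 2003 + 7 weeks = Jan 5, 2004.
The fix is deployed: Jan 5, 2004 + 26 days = Jan 31, 2004.
The alert fires: Nov 15, 2003.
The root cause is identified: Nov 15, 2003 + 9 weeks = Jan 17, 2004.
The incident is resolved: Jan 17, 2004 + 27 days = Feb 13, 2004.
Both prerequisites met — the fix is deployed (Jan 31, 2004), the incident is resolved (Feb 13, 2004); the later is Feb 13, 2004.
The postmortem is published: Feb 13, 2004 + 6 days = Feb 19, 2004.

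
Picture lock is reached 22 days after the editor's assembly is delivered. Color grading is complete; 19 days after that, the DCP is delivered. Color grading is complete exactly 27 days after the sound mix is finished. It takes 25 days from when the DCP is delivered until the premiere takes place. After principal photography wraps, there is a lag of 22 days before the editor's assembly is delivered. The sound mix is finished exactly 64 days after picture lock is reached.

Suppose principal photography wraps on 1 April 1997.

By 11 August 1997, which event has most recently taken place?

The sound mix is finished

Principal photography wraps: Apr 1, 1997.
The editor's assembly is delivered: Apr 1, 1997 + 22 days = Apr 23, 1997.
Picture lock is reached: Apr 23, 1997 + 22 days = May 15, 1997.
The sound mix is finished: May 15, 1997 + 64 days = Jul 18, 1997.
Color grading is complete: Jul 18, 1997 + 27 days = Aug 14, 1997.
The DCP is delivered: Aug 14, 1997 + 19 days = Sep 2, 1997.
The premiere takes place: Sep 2, 1997 + 25 days = Sep 27, 1997.
Aug 11, 1997 falls between when the sound mix is finished (Jul 18, 1997) and when color grading is complete (Aug 14, 1997).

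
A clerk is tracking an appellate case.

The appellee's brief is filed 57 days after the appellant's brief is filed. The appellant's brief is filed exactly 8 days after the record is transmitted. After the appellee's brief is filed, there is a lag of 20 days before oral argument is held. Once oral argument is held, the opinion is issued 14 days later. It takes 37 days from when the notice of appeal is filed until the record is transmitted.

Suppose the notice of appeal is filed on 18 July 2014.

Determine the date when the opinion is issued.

The notice of appeal is filed: Jul 18, 2014.
The record is transmitted: Jul 18, 2014 + 37 days = Aug 24, 2014.
The appellant's brief is filed: Aug 24, 2014 + 8 days = Sep 1, 2014.
The appellee's brief is filed: Sep 1, 2014 + 57 days = Oct 28, 2014.
Oral argument is held: Oct 28, 2014 + 20 days = Nov 17, 2014.
The opinion is issued: Nov 17, 2014 + 14 days = Dec 1, 2014.

1 December 2014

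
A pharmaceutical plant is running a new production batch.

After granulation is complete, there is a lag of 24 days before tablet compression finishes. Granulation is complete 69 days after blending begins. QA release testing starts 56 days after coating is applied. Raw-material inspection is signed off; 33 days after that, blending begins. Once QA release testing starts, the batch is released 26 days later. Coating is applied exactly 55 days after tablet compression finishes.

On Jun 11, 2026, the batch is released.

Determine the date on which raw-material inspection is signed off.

Sep 21, 2025

The batch is released: Jun 11, 2026.
QA release testing starts: Jun 11, 2026 − 26 days = May 16, 2026.
Coating is applied: May 16, 2026 − 56 days = Mar 21, 2026.
Tablet compression finishes: Mar 21, 2026 − 55 days = Jan 25, 2026.
Granulation is complete: Jan 25, 2026 − 24 days = Jan 1, 2026.
Blending begins: Jan 1, 2026 − 69 days = Oct 24, 2025.
Raw-material inspection is signed off: Oct 24, 2025 − 33 days = Sep 21, 2025.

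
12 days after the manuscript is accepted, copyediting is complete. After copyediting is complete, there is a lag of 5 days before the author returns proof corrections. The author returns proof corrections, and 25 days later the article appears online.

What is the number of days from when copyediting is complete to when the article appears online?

Causal path: copyediting is complete → the author returns proof corrections → the article appears online.
Total delay along the path: 5 + 25 = 30 days.

30 days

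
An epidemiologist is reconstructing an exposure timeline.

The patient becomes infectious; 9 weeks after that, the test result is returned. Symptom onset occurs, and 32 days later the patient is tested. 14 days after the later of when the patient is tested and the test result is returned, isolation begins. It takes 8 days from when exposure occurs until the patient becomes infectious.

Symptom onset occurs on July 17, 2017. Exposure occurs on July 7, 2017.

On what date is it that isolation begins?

Symptom onset occurs: Jul 17, 2017.
The patient is tested: Jul 17, 2017 + 32 days = Aug 18, 2017.
Exposure occurs: Jul 7, 2017.
The patient becomes infectious: Jul 7, 2017 + 8 days = Jul 15, 2017.
The test result is returned: Jul 15, 2017 + 9 weeks = Sep 16, 2017.
Both prerequisites met — the patient is tested (Aug 18, 2017), the test result is returned (Sep 16, 2017); the later is Sep 16, 2017.
Isolation begins: Sep 16, 2017 + 14 days = Sep 30, 2017.

September 30, 2017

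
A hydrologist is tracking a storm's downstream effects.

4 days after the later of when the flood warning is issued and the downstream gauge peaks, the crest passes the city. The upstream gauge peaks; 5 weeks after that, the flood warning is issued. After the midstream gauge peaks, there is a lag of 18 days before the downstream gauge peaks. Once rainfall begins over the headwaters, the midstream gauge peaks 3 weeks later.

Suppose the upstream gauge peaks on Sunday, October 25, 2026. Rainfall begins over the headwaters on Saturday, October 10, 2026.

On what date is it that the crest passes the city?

The upstream gauge peaks: Oct 25, 2026.
The flood warning is issued: Oct 25, 2026 + 5 weeks = Nov 29, 2026.
Rainfall begins over the headwaters: Oct 10, 2026.
The midstream gauge peaks: Oct 10, 2026 + 3 weeks = Oct 31, 2026.
The downstream gauge peaks: Oct 31, 2026 + 18 days = Nov 18, 2026.
Both prerequisites met — the flood warning is issued (Nov 29, 2026), the downstream gauge peaks (Nov 18, 2026); the later is Nov 29, 2026.
The crest passes the city: Nov 29, 2026 + 4 days = Dec 3, 2026.

Thursday, December 3, 2026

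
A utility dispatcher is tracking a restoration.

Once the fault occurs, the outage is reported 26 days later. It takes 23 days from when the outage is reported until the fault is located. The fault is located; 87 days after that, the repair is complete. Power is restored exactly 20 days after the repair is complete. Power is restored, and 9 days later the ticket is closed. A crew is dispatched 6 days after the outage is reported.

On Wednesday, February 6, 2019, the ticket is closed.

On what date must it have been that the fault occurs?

The ticket is closed: Feb 6, 2019.
Power is restored: Feb 6, 2019 − 9 days = Jan 28, 2019.
The repair is complete: Jan 28, 2019 − 20 days = Jan 8, 2019.
The fault is located: Jan 8, 2019 − 87 days = Oct 13, 2018.
The outage is reported: Oct 13, 2018 − 23 days = Sep 20, 2018.
The fault occurs: Sep 20, 2018 − 26 days = Aug 25, 2018.

Saturday, August 25, 2018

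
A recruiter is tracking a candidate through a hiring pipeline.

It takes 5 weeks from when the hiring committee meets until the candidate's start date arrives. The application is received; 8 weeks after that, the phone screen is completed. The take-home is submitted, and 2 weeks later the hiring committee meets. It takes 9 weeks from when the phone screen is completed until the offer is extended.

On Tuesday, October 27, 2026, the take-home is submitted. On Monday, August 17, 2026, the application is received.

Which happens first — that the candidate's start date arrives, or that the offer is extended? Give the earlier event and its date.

The take-home is submitted: Oct 27, 2026.
The hiring committee meets: Oct 27, 2026 + 2 weeks = Nov 10, 2026.
The candidate's start date arrives: Nov 10, 2026 + 5 weeks = Dec 15, 2026.
The application is received: Aug 17, 2026.
The phone screen is completed: Aug 17, 2026 + 8 weeks = Oct 12, 2026.
The offer is extended: Oct 12, 2026 + 9 weeks = Dec 14, 2026.
Comparing: the candidate's start date arrives on Dec 15, 2026 vs the offer is extended on Dec 14, 2026. Earlier: the offer is extended.

The offer is extended — Monday, December 14, 2026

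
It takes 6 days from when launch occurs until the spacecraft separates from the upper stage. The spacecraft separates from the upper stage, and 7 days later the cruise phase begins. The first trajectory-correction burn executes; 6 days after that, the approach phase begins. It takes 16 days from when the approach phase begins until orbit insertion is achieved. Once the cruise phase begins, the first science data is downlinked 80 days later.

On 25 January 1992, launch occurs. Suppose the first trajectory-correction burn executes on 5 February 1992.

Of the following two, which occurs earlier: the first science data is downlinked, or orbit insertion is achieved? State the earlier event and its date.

Launch occurs: Jan 25, 1992.
The spacecraft separates from the upper stage: Jan 25, 1992 + 6 days = Jan 31, 1992.
The cruise phase begins: Jan 31, 1992 + 7 days = Feb 7, 1992.
The first science data is downlinked: Feb 7, 1992 + 80 days = Apr 27, 1992.
The first trajectory-correction burn executes: Feb 5, 1992.
The approach phase begins: Feb 5, 1992 + 6 days = Feb 11, 1992.
Orbit insertion is achieved: Feb 11, 1992 + 16 days = Feb 27, 1992.
Comparing: the first science data is downlinked on Apr 27, 1992 vs orbit insertion is achieved on Feb 27, 1992. Earlier: orbit insertion is achieved.

Orbit insertion is achieved — 27 February 1992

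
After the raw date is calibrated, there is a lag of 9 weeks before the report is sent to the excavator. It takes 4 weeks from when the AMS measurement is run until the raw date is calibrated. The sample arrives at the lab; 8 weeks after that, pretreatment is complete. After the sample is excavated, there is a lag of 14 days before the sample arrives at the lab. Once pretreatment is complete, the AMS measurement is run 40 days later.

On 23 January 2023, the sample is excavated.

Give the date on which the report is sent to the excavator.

12 August 2023

The sample is excavated: Jan 23, 2023.
The sample arrives at the lab: Jan 23, 2023 + 14 days = Feb 6, 2023.
Pretreatment is complete: Feb 6, 2023 + 8 weeks = Apr 3, 2023.
The AMS measurement is run: Apr 3, 2023 + 40 days = May 13, 2023.
The raw date is calibrated: May 13, 2023 + 4 weeks = Jun 10, 2023.
The report is sent to the excavator: Jun 10, 2023 + 9 weeks = Aug 12, 2023.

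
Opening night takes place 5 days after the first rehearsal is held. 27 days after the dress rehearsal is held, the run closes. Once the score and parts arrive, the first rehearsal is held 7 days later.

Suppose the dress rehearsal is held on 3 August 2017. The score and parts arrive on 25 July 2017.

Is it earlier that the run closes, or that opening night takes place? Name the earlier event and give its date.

Opening night takes place — 6 August 2017

The dress rehearsal is held: Aug 3, 2017.
The run closes: Aug 3, 2017 + 27 days = Aug 30, 2017.
The score and parts arrive: Jul 25, 2017.
The first rehearsal is held: Jul 25, 2017 + 7 days = Aug 1, 2017.
Opening night takes place: Aug 1, 2017 + 5 days = Aug 6, 2017.
Comparing: the run closes on Aug 30, 2017 vs opening night takes place on Aug 6, 2017. Earlier: opening night takes place.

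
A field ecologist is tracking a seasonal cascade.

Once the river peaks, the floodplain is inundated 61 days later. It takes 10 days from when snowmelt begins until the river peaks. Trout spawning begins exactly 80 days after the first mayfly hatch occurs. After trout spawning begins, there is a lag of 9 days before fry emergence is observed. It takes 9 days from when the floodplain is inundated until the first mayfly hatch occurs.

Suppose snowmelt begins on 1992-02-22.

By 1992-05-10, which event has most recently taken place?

Snowmelt begins: Feb 22, 1992.
The river peaks: Feb 22, 1992 + 10 days = Mar 3, 1992.
The floodplain is inundated: Mar 3, 1992 + 61 days = May 3, 1992.
The first mayfly hatch occurs: May 3, 1992 + 9 days = May 12, 1992.
Trout spawning begins: May 12, 1992 + 80 days = Jul 31, 1992.
Fry emergence is observed: Jul 31, 1992 + 9 days = Aug 9, 1992.
May 10, 1992 falls between when the floodplain is inundated (May 3, 1992) and when the first mayfly hatch occurs (May 12, 1992).

The floodplain is inundated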